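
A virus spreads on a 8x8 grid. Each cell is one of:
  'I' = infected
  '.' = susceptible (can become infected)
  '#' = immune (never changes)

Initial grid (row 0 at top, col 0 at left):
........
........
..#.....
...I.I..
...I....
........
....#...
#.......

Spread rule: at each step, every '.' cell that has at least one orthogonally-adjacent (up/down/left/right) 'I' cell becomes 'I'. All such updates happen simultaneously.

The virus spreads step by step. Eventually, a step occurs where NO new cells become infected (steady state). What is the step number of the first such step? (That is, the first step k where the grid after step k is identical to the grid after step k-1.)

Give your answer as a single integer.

Step 0 (initial): 3 infected
Step 1: +9 new -> 12 infected
Step 2: +12 new -> 24 infected
Step 3: +15 new -> 39 infected
Step 4: +13 new -> 52 infected
Step 5: +7 new -> 59 infected
Step 6: +2 new -> 61 infected
Step 7: +0 new -> 61 infected

Answer: 7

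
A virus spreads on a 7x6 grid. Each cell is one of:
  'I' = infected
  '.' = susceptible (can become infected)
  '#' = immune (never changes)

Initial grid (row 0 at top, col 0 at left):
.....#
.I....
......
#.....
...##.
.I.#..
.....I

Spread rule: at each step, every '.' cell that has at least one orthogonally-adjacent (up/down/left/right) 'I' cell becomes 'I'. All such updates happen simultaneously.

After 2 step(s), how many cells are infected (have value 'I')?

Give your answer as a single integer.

Step 0 (initial): 3 infected
Step 1: +10 new -> 13 infected
Step 2: +13 new -> 26 infected

Answer: 26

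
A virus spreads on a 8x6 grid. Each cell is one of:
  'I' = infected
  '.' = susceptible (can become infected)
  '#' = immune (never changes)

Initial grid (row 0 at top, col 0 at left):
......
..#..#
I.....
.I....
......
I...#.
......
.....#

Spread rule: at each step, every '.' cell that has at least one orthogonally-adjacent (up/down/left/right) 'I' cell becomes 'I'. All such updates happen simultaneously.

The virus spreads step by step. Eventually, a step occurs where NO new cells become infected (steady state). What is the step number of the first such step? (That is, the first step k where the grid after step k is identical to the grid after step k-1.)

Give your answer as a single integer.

Step 0 (initial): 3 infected
Step 1: +8 new -> 11 infected
Step 2: +8 new -> 19 infected
Step 3: +7 new -> 26 infected
Step 4: +7 new -> 33 infected
Step 5: +6 new -> 39 infected
Step 6: +4 new -> 43 infected
Step 7: +1 new -> 44 infected
Step 8: +0 new -> 44 infected

Answer: 8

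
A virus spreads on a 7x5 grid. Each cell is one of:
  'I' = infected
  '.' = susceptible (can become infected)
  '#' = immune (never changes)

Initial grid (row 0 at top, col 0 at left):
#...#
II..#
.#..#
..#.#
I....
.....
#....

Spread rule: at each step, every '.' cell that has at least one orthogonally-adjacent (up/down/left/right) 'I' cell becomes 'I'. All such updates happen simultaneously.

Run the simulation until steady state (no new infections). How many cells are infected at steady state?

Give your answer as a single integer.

Step 0 (initial): 3 infected
Step 1: +6 new -> 9 infected
Step 2: +6 new -> 15 infected
Step 3: +5 new -> 20 infected
Step 4: +4 new -> 24 infected
Step 5: +2 new -> 26 infected
Step 6: +1 new -> 27 infected
Step 7: +0 new -> 27 infected

Answer: 27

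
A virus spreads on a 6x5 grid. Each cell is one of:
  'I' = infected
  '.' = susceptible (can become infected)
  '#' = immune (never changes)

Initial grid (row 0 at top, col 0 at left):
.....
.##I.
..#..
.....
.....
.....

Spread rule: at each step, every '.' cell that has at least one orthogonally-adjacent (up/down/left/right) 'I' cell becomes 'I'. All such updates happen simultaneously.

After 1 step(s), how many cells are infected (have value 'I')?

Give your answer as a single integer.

Answer: 4

Derivation:
Step 0 (initial): 1 infected
Step 1: +3 new -> 4 infected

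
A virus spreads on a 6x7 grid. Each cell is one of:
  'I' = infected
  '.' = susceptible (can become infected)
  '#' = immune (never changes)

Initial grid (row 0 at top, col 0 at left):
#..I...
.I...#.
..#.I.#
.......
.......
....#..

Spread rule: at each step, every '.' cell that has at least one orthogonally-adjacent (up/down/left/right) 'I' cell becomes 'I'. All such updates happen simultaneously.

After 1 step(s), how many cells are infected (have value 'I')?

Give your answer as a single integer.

Step 0 (initial): 3 infected
Step 1: +11 new -> 14 infected

Answer: 14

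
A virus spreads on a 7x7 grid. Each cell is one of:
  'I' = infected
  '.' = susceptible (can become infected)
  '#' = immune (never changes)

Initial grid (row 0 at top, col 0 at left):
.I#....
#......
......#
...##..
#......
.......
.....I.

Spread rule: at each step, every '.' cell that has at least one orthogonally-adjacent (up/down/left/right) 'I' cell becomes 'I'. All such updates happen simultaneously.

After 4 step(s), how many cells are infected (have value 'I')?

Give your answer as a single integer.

Answer: 33

Derivation:
Step 0 (initial): 2 infected
Step 1: +5 new -> 7 infected
Step 2: +6 new -> 13 infected
Step 3: +9 new -> 22 infected
Step 4: +11 new -> 33 infected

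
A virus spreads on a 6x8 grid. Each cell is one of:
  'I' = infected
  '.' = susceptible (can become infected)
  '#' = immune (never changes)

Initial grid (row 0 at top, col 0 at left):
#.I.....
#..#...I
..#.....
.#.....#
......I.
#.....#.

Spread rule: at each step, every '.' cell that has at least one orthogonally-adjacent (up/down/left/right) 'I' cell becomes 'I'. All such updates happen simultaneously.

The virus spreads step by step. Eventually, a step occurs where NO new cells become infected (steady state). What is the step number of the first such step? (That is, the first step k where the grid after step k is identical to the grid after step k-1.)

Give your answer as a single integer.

Step 0 (initial): 3 infected
Step 1: +9 new -> 12 infected
Step 2: +9 new -> 21 infected
Step 3: +7 new -> 28 infected
Step 4: +5 new -> 33 infected
Step 5: +5 new -> 38 infected
Step 6: +2 new -> 40 infected
Step 7: +0 new -> 40 infected

Answer: 7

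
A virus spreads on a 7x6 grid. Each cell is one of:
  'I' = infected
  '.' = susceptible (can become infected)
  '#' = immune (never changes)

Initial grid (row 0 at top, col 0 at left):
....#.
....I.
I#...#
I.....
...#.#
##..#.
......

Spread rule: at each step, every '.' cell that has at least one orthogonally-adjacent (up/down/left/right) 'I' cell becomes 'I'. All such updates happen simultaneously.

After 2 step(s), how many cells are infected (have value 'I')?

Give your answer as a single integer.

Answer: 18

Derivation:
Step 0 (initial): 3 infected
Step 1: +6 new -> 9 infected
Step 2: +9 new -> 18 infected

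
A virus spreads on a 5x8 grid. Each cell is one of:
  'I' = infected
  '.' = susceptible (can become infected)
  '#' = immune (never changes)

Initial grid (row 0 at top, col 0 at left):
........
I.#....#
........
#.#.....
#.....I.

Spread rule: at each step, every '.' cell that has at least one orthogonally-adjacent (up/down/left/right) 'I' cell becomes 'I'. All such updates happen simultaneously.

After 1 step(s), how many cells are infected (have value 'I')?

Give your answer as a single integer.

Answer: 8

Derivation:
Step 0 (initial): 2 infected
Step 1: +6 new -> 8 infected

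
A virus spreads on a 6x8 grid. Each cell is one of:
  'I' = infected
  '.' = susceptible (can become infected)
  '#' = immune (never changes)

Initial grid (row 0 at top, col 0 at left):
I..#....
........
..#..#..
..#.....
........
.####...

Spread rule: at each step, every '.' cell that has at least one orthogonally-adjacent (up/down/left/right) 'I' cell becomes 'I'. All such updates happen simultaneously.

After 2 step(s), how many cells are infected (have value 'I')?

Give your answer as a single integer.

Answer: 6

Derivation:
Step 0 (initial): 1 infected
Step 1: +2 new -> 3 infected
Step 2: +3 new -> 6 infected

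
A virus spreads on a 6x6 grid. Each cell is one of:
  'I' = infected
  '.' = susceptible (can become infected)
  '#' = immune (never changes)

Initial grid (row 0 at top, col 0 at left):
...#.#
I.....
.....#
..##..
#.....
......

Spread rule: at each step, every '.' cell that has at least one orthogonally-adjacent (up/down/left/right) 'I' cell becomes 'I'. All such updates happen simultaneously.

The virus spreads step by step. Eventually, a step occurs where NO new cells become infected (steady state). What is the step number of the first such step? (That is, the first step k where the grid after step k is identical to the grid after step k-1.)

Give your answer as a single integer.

Step 0 (initial): 1 infected
Step 1: +3 new -> 4 infected
Step 2: +4 new -> 8 infected
Step 3: +4 new -> 12 infected
Step 4: +3 new -> 15 infected
Step 5: +5 new -> 20 infected
Step 6: +4 new -> 24 infected
Step 7: +3 new -> 27 infected
Step 8: +2 new -> 29 infected
Step 9: +1 new -> 30 infected
Step 10: +0 new -> 30 infected

Answer: 10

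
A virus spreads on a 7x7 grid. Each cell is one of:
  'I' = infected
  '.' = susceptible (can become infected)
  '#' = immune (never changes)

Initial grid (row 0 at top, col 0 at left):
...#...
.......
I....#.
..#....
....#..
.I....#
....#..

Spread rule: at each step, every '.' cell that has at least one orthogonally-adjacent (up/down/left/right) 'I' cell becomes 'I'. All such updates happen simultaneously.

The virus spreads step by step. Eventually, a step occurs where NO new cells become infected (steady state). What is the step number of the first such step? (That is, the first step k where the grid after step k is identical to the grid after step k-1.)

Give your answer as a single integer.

Step 0 (initial): 2 infected
Step 1: +7 new -> 9 infected
Step 2: +9 new -> 18 infected
Step 3: +6 new -> 24 infected
Step 4: +5 new -> 29 infected
Step 5: +4 new -> 33 infected
Step 6: +5 new -> 38 infected
Step 7: +3 new -> 41 infected
Step 8: +2 new -> 43 infected
Step 9: +0 new -> 43 infected

Answer: 9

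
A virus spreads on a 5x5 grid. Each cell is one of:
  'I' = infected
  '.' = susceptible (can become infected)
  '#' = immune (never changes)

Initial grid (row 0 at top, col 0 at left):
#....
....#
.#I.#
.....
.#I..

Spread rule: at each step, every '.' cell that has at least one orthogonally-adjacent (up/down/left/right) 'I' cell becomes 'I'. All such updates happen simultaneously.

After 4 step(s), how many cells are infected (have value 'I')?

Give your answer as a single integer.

Answer: 20

Derivation:
Step 0 (initial): 2 infected
Step 1: +4 new -> 6 infected
Step 2: +6 new -> 12 infected
Step 3: +5 new -> 17 infected
Step 4: +3 new -> 20 infected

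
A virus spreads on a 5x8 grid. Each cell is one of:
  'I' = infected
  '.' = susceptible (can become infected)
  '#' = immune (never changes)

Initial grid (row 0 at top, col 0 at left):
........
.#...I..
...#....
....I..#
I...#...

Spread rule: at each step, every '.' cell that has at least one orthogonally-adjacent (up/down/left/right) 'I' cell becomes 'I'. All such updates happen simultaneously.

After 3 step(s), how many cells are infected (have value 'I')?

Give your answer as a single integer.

Step 0 (initial): 3 infected
Step 1: +9 new -> 12 infected
Step 2: +12 new -> 24 infected
Step 3: +8 new -> 32 infected

Answer: 32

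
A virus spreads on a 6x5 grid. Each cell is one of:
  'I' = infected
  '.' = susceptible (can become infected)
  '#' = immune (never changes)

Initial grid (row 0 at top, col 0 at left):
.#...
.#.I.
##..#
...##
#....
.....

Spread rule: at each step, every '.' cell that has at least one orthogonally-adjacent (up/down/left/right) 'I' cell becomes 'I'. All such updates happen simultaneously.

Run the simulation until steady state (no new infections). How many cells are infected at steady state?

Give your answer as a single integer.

Step 0 (initial): 1 infected
Step 1: +4 new -> 5 infected
Step 2: +3 new -> 8 infected
Step 3: +1 new -> 9 infected
Step 4: +2 new -> 11 infected
Step 5: +4 new -> 15 infected
Step 6: +3 new -> 18 infected
Step 7: +2 new -> 20 infected
Step 8: +0 new -> 20 infected

Answer: 20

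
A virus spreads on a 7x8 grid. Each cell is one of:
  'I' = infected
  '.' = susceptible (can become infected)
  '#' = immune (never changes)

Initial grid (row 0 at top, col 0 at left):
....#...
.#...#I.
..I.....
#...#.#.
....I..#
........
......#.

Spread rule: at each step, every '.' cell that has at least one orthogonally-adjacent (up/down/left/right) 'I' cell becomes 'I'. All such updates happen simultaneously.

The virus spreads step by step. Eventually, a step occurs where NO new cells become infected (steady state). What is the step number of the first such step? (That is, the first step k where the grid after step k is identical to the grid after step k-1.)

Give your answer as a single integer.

Answer: 7

Derivation:
Step 0 (initial): 3 infected
Step 1: +10 new -> 13 infected
Step 2: +16 new -> 29 infected
Step 3: +10 new -> 39 infected
Step 4: +5 new -> 44 infected
Step 5: +3 new -> 47 infected
Step 6: +1 new -> 48 infected
Step 7: +0 new -> 48 infected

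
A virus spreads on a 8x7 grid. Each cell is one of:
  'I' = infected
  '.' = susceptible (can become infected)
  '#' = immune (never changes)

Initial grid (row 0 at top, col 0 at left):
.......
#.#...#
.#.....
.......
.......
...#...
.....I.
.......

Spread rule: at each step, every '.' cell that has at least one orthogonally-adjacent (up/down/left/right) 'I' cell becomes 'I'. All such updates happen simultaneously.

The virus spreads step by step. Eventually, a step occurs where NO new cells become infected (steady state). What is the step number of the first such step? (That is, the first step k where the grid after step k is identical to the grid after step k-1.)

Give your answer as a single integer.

Step 0 (initial): 1 infected
Step 1: +4 new -> 5 infected
Step 2: +6 new -> 11 infected
Step 3: +5 new -> 16 infected
Step 4: +7 new -> 23 infected
Step 5: +8 new -> 31 infected
Step 6: +7 new -> 38 infected
Step 7: +6 new -> 44 infected
Step 8: +2 new -> 46 infected
Step 9: +2 new -> 48 infected
Step 10: +1 new -> 49 infected
Step 11: +2 new -> 51 infected
Step 12: +0 new -> 51 infected

Answer: 12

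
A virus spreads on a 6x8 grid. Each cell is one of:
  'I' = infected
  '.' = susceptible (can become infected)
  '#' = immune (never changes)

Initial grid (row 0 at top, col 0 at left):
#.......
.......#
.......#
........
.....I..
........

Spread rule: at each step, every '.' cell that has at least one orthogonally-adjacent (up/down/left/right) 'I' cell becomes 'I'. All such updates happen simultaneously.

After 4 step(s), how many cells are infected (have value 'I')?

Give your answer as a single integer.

Step 0 (initial): 1 infected
Step 1: +4 new -> 5 infected
Step 2: +7 new -> 12 infected
Step 3: +8 new -> 20 infected
Step 4: +7 new -> 27 infected

Answer: 27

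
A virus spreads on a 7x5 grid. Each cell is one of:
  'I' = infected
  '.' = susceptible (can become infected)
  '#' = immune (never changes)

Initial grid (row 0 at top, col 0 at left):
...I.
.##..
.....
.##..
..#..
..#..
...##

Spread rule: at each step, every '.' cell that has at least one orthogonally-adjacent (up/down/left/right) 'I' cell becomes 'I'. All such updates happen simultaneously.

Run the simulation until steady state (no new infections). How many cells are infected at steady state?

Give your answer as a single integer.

Step 0 (initial): 1 infected
Step 1: +3 new -> 4 infected
Step 2: +3 new -> 7 infected
Step 3: +4 new -> 11 infected
Step 4: +4 new -> 15 infected
Step 5: +3 new -> 18 infected
Step 6: +2 new -> 20 infected
Step 7: +1 new -> 21 infected
Step 8: +2 new -> 23 infected
Step 9: +2 new -> 25 infected
Step 10: +1 new -> 26 infected
Step 11: +1 new -> 27 infected
Step 12: +0 new -> 27 infected

Answer: 27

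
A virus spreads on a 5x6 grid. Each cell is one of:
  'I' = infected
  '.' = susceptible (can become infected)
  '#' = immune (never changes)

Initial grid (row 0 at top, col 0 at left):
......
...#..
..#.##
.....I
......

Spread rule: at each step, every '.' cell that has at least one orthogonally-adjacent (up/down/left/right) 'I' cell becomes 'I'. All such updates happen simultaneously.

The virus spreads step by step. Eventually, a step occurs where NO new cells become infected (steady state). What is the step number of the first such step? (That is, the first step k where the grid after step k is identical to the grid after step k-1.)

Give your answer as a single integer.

Answer: 13

Derivation:
Step 0 (initial): 1 infected
Step 1: +2 new -> 3 infected
Step 2: +2 new -> 5 infected
Step 3: +3 new -> 8 infected
Step 4: +2 new -> 10 infected
Step 5: +3 new -> 13 infected
Step 6: +3 new -> 16 infected
Step 7: +3 new -> 19 infected
Step 8: +2 new -> 21 infected
Step 9: +1 new -> 22 infected
Step 10: +1 new -> 23 infected
Step 11: +2 new -> 25 infected
Step 12: +1 new -> 26 infected
Step 13: +0 new -> 26 infected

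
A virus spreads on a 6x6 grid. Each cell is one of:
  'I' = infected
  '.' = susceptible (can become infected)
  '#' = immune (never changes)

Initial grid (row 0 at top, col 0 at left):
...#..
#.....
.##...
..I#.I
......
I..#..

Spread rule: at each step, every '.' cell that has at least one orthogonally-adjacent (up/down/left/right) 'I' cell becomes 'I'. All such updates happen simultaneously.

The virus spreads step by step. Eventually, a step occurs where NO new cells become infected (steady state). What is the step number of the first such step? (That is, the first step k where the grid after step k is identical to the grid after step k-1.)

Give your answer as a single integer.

Answer: 9

Derivation:
Step 0 (initial): 3 infected
Step 1: +7 new -> 10 infected
Step 2: +8 new -> 18 infected
Step 3: +5 new -> 23 infected
Step 4: +2 new -> 25 infected
Step 5: +1 new -> 26 infected
Step 6: +2 new -> 28 infected
Step 7: +1 new -> 29 infected
Step 8: +1 new -> 30 infected
Step 9: +0 new -> 30 infected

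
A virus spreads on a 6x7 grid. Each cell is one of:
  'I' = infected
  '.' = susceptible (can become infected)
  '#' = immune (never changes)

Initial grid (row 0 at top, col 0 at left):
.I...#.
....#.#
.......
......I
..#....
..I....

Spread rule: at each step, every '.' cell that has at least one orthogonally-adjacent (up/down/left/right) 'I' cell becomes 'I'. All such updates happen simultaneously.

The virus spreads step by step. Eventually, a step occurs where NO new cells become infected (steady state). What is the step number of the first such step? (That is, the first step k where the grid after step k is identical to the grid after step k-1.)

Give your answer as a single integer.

Step 0 (initial): 3 infected
Step 1: +8 new -> 11 infected
Step 2: +12 new -> 23 infected
Step 3: +11 new -> 34 infected
Step 4: +3 new -> 37 infected
Step 5: +0 new -> 37 infected

Answer: 5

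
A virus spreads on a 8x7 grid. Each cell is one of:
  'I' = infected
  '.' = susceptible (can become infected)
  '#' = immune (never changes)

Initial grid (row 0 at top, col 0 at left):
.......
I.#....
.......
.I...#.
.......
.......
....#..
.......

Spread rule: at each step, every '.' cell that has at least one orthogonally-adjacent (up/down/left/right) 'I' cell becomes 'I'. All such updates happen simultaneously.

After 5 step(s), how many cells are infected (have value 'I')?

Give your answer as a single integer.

Answer: 38

Derivation:
Step 0 (initial): 2 infected
Step 1: +7 new -> 9 infected
Step 2: +6 new -> 15 infected
Step 3: +7 new -> 22 infected
Step 4: +8 new -> 30 infected
Step 5: +8 new -> 38 infected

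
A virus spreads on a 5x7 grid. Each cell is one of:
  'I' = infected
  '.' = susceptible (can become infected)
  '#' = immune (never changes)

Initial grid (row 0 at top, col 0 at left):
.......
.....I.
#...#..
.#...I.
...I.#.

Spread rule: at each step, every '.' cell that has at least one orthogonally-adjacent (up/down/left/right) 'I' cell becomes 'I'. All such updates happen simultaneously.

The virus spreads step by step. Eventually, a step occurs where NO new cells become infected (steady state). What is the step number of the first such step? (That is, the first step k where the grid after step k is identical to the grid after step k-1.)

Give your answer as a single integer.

Answer: 7

Derivation:
Step 0 (initial): 3 infected
Step 1: +9 new -> 12 infected
Step 2: +8 new -> 20 infected
Step 3: +4 new -> 24 infected
Step 4: +4 new -> 28 infected
Step 5: +2 new -> 30 infected
Step 6: +1 new -> 31 infected
Step 7: +0 new -> 31 infected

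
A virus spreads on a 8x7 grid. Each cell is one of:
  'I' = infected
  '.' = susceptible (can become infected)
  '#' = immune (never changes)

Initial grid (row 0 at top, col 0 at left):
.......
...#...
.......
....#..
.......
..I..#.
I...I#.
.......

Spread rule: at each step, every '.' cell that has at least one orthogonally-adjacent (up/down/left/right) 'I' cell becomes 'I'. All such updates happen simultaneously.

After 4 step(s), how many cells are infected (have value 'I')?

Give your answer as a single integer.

Answer: 35

Derivation:
Step 0 (initial): 3 infected
Step 1: +10 new -> 13 infected
Step 2: +9 new -> 22 infected
Step 3: +6 new -> 28 infected
Step 4: +7 new -> 35 infected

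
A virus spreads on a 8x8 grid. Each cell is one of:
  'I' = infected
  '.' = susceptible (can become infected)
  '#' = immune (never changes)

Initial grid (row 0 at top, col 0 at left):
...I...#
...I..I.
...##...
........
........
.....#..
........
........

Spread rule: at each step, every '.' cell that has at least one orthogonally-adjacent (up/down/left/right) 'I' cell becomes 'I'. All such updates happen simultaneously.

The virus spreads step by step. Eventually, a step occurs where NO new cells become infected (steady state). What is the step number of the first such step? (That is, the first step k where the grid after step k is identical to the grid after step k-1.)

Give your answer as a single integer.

Answer: 10

Derivation:
Step 0 (initial): 3 infected
Step 1: +8 new -> 11 infected
Step 2: +7 new -> 18 infected
Step 3: +7 new -> 25 infected
Step 4: +8 new -> 33 infected
Step 5: +7 new -> 40 infected
Step 6: +8 new -> 48 infected
Step 7: +7 new -> 55 infected
Step 8: +4 new -> 59 infected
Step 9: +1 new -> 60 infected
Step 10: +0 new -> 60 infected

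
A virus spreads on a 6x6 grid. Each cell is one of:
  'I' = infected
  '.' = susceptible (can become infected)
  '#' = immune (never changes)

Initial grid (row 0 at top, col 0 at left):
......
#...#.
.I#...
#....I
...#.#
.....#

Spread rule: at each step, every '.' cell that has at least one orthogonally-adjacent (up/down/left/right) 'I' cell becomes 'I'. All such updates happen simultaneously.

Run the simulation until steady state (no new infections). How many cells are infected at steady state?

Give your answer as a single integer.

Step 0 (initial): 2 infected
Step 1: +5 new -> 7 infected
Step 2: +8 new -> 15 infected
Step 3: +9 new -> 24 infected
Step 4: +5 new -> 29 infected
Step 5: +0 new -> 29 infected

Answer: 29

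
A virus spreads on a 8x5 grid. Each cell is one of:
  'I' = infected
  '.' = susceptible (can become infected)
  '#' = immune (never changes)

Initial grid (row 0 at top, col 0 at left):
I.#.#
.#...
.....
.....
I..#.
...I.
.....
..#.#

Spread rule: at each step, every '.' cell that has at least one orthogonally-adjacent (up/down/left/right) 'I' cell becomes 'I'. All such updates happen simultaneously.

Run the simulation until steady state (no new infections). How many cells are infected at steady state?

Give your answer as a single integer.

Step 0 (initial): 3 infected
Step 1: +8 new -> 11 infected
Step 2: +9 new -> 20 infected
Step 3: +5 new -> 25 infected
Step 4: +4 new -> 29 infected
Step 5: +3 new -> 32 infected
Step 6: +1 new -> 33 infected
Step 7: +1 new -> 34 infected
Step 8: +0 new -> 34 infected

Answer: 34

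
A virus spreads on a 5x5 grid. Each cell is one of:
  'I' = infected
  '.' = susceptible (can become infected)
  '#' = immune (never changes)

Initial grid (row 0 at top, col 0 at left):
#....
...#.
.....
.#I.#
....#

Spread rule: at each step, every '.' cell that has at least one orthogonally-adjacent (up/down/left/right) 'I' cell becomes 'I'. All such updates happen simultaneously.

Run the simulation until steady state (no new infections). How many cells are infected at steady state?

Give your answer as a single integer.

Step 0 (initial): 1 infected
Step 1: +3 new -> 4 infected
Step 2: +5 new -> 9 infected
Step 3: +5 new -> 14 infected
Step 4: +5 new -> 19 infected
Step 5: +1 new -> 20 infected
Step 6: +0 new -> 20 infected

Answer: 20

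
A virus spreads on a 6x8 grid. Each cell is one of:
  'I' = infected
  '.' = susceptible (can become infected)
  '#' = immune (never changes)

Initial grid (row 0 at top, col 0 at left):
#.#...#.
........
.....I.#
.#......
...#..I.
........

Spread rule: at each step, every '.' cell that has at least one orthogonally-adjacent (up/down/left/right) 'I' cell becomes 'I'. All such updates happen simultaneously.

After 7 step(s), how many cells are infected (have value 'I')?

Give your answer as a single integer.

Step 0 (initial): 2 infected
Step 1: +8 new -> 10 infected
Step 2: +9 new -> 19 infected
Step 3: +6 new -> 25 infected
Step 4: +6 new -> 31 infected
Step 5: +4 new -> 35 infected
Step 6: +5 new -> 40 infected
Step 7: +2 new -> 42 infected

Answer: 42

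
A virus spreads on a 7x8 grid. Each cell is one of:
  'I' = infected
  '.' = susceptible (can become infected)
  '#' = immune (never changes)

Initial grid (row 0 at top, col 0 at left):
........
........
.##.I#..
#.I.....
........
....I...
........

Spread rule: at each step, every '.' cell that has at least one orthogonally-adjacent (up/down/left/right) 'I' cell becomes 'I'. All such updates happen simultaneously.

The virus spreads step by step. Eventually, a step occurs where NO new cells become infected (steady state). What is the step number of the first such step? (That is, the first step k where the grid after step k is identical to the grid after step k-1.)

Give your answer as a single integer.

Answer: 7

Derivation:
Step 0 (initial): 3 infected
Step 1: +10 new -> 13 infected
Step 2: +11 new -> 24 infected
Step 3: +11 new -> 35 infected
Step 4: +10 new -> 45 infected
Step 5: +5 new -> 50 infected
Step 6: +2 new -> 52 infected
Step 7: +0 new -> 52 infected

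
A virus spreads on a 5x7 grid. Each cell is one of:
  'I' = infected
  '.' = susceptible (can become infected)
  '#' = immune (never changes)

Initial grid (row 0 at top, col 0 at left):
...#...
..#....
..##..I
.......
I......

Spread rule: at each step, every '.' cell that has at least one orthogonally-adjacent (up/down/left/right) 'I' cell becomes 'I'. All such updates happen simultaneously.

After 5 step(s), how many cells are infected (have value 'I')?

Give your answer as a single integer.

Answer: 30

Derivation:
Step 0 (initial): 2 infected
Step 1: +5 new -> 7 infected
Step 2: +8 new -> 15 infected
Step 3: +8 new -> 23 infected
Step 4: +6 new -> 29 infected
Step 5: +1 new -> 30 infected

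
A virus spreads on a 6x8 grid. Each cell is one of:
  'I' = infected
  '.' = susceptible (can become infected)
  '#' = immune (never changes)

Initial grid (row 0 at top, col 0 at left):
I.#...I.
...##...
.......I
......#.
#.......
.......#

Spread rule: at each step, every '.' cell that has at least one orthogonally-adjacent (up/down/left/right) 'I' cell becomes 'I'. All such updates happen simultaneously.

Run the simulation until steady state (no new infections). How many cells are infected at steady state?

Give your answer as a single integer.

Answer: 42

Derivation:
Step 0 (initial): 3 infected
Step 1: +8 new -> 11 infected
Step 2: +6 new -> 17 infected
Step 3: +7 new -> 24 infected
Step 4: +6 new -> 30 infected
Step 5: +5 new -> 35 infected
Step 6: +4 new -> 39 infected
Step 7: +3 new -> 42 infected
Step 8: +0 new -> 42 infected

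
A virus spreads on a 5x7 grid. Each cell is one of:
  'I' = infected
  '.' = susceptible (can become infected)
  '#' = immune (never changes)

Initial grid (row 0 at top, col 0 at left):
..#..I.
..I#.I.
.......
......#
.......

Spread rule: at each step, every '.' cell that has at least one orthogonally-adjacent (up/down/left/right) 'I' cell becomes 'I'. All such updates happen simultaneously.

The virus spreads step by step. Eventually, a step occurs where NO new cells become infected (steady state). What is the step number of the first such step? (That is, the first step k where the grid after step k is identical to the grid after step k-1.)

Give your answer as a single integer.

Step 0 (initial): 3 infected
Step 1: +7 new -> 10 infected
Step 2: +9 new -> 19 infected
Step 3: +7 new -> 26 infected
Step 4: +5 new -> 31 infected
Step 5: +1 new -> 32 infected
Step 6: +0 new -> 32 infected

Answer: 6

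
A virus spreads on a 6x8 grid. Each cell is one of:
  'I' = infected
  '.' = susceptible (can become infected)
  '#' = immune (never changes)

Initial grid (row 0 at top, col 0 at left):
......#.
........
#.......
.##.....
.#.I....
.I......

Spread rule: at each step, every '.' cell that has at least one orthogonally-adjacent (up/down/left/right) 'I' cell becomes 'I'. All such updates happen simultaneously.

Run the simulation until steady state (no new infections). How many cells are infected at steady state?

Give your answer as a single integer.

Answer: 43

Derivation:
Step 0 (initial): 2 infected
Step 1: +6 new -> 8 infected
Step 2: +5 new -> 13 infected
Step 3: +7 new -> 20 infected
Step 4: +8 new -> 28 infected
Step 5: +7 new -> 35 infected
Step 6: +5 new -> 40 infected
Step 7: +2 new -> 42 infected
Step 8: +1 new -> 43 infected
Step 9: +0 new -> 43 infected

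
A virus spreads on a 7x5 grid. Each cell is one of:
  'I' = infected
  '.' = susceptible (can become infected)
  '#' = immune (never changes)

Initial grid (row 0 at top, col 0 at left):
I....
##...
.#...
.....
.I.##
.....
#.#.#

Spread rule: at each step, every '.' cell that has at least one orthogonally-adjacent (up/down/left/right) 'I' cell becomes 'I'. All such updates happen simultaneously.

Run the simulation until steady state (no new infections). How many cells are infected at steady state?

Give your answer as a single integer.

Answer: 27

Derivation:
Step 0 (initial): 2 infected
Step 1: +5 new -> 7 infected
Step 2: +6 new -> 13 infected
Step 3: +6 new -> 19 infected
Step 4: +6 new -> 25 infected
Step 5: +2 new -> 27 infected
Step 6: +0 new -> 27 infected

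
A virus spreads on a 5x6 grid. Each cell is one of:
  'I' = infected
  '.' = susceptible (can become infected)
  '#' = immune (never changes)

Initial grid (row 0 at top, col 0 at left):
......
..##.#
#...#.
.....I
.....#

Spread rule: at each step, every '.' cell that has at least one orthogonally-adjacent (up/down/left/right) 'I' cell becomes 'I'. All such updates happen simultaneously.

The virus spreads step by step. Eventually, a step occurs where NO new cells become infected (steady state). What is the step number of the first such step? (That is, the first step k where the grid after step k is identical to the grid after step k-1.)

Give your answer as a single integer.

Step 0 (initial): 1 infected
Step 1: +2 new -> 3 infected
Step 2: +2 new -> 5 infected
Step 3: +3 new -> 8 infected
Step 4: +3 new -> 11 infected
Step 5: +3 new -> 14 infected
Step 6: +2 new -> 16 infected
Step 7: +2 new -> 18 infected
Step 8: +2 new -> 20 infected
Step 9: +1 new -> 21 infected
Step 10: +1 new -> 22 infected
Step 11: +2 new -> 24 infected
Step 12: +0 new -> 24 infected

Answer: 12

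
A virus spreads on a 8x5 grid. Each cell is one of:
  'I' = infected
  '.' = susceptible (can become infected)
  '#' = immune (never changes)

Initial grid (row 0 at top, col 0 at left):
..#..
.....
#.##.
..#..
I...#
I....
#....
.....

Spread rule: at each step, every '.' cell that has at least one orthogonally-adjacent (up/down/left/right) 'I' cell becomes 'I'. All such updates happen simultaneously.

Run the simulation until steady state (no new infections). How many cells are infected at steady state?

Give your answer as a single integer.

Step 0 (initial): 2 infected
Step 1: +3 new -> 5 infected
Step 2: +4 new -> 9 infected
Step 3: +5 new -> 14 infected
Step 4: +6 new -> 20 infected
Step 5: +6 new -> 26 infected
Step 6: +4 new -> 30 infected
Step 7: +2 new -> 32 infected
Step 8: +1 new -> 33 infected
Step 9: +0 new -> 33 infected

Answer: 33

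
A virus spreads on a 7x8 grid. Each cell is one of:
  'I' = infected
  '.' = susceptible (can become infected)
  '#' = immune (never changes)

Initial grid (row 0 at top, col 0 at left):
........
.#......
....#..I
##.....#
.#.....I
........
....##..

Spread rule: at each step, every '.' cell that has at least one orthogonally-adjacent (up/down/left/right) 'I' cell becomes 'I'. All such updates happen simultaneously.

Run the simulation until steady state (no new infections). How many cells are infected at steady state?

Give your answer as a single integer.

Step 0 (initial): 2 infected
Step 1: +4 new -> 6 infected
Step 2: +7 new -> 13 infected
Step 3: +6 new -> 19 infected
Step 4: +5 new -> 24 infected
Step 5: +5 new -> 29 infected
Step 6: +6 new -> 35 infected
Step 7: +4 new -> 39 infected
Step 8: +4 new -> 43 infected
Step 9: +4 new -> 47 infected
Step 10: +1 new -> 48 infected
Step 11: +0 new -> 48 infected

Answer: 48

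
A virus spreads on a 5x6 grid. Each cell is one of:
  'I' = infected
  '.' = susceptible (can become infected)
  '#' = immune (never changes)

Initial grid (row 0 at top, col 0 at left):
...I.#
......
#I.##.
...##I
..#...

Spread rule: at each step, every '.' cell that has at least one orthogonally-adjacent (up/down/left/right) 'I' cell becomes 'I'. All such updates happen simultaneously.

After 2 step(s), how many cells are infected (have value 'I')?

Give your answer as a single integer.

Step 0 (initial): 3 infected
Step 1: +8 new -> 11 infected
Step 2: +9 new -> 20 infected

Answer: 20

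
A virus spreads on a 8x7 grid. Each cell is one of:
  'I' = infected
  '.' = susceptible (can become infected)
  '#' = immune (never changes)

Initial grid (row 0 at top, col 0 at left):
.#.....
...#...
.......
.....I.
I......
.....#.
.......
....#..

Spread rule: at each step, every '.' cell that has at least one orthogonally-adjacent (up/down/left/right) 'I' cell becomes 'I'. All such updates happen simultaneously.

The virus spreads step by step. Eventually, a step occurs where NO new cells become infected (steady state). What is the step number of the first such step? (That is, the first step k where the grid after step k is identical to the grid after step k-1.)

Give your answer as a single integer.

Step 0 (initial): 2 infected
Step 1: +7 new -> 9 infected
Step 2: +11 new -> 20 infected
Step 3: +13 new -> 33 infected
Step 4: +10 new -> 43 infected
Step 5: +6 new -> 49 infected
Step 6: +3 new -> 52 infected
Step 7: +0 new -> 52 infected

Answer: 7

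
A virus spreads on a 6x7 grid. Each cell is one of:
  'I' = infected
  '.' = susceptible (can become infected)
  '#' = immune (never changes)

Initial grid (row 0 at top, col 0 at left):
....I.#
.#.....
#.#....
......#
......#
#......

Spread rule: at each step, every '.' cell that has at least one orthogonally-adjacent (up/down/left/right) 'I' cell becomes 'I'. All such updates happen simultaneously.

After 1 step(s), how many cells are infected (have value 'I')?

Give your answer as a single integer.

Step 0 (initial): 1 infected
Step 1: +3 new -> 4 infected

Answer: 4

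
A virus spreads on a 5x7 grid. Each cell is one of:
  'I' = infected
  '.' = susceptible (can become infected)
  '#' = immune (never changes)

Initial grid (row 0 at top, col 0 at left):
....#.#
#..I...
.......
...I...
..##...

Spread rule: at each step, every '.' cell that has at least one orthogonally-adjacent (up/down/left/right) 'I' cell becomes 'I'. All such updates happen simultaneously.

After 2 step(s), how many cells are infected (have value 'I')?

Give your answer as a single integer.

Answer: 16

Derivation:
Step 0 (initial): 2 infected
Step 1: +6 new -> 8 infected
Step 2: +8 new -> 16 infected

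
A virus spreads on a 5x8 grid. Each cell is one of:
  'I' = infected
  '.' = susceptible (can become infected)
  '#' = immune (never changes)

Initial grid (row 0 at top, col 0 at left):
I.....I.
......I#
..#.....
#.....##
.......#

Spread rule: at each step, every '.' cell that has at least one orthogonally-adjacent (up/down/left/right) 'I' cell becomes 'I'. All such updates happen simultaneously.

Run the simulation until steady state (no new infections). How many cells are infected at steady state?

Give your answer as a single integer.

Answer: 34

Derivation:
Step 0 (initial): 3 infected
Step 1: +6 new -> 9 infected
Step 2: +7 new -> 16 infected
Step 3: +6 new -> 22 infected
Step 4: +4 new -> 26 infected
Step 5: +5 new -> 31 infected
Step 6: +3 new -> 34 infected
Step 7: +0 new -> 34 infected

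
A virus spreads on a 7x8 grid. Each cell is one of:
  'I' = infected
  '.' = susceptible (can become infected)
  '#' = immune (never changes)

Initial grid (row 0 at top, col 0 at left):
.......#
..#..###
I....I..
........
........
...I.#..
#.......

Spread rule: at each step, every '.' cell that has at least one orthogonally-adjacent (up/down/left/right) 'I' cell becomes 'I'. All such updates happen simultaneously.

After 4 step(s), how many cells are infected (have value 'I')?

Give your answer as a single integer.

Step 0 (initial): 3 infected
Step 1: +10 new -> 13 infected
Step 2: +17 new -> 30 infected
Step 3: +10 new -> 40 infected
Step 4: +6 new -> 46 infected

Answer: 46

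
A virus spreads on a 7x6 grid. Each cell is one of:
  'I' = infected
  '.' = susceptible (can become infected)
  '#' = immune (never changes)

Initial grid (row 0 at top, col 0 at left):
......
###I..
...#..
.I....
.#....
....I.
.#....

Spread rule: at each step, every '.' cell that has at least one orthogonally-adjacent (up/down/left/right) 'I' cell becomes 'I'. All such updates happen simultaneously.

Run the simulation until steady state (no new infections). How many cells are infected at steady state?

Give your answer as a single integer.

Step 0 (initial): 3 infected
Step 1: +9 new -> 12 infected
Step 2: +15 new -> 27 infected
Step 3: +7 new -> 34 infected
Step 4: +2 new -> 36 infected
Step 5: +0 new -> 36 infected

Answer: 36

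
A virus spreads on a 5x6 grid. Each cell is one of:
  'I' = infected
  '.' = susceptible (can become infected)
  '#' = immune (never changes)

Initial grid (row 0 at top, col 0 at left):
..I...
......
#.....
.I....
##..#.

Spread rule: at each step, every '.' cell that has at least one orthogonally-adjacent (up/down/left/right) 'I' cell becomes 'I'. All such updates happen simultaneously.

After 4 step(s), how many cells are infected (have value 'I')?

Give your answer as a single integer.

Answer: 24

Derivation:
Step 0 (initial): 2 infected
Step 1: +6 new -> 8 infected
Step 2: +7 new -> 15 infected
Step 3: +6 new -> 21 infected
Step 4: +3 new -> 24 infected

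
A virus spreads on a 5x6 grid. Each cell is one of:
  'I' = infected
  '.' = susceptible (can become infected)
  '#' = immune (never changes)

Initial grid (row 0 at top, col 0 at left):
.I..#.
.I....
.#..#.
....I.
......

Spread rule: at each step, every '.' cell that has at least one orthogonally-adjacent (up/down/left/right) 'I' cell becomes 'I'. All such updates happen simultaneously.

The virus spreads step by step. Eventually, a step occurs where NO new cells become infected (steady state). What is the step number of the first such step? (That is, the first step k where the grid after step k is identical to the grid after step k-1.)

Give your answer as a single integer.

Step 0 (initial): 3 infected
Step 1: +7 new -> 10 infected
Step 2: +9 new -> 19 infected
Step 3: +5 new -> 24 infected
Step 4: +3 new -> 27 infected
Step 5: +0 new -> 27 infected

Answer: 5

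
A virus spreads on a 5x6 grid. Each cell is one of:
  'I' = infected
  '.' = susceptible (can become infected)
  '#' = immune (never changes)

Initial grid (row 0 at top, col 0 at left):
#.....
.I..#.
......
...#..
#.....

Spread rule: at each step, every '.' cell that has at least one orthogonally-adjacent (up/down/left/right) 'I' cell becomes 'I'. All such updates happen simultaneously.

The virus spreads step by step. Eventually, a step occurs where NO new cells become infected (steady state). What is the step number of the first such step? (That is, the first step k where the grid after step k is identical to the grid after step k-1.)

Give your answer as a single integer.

Step 0 (initial): 1 infected
Step 1: +4 new -> 5 infected
Step 2: +5 new -> 10 infected
Step 3: +5 new -> 15 infected
Step 4: +3 new -> 18 infected
Step 5: +4 new -> 22 infected
Step 6: +3 new -> 25 infected
Step 7: +1 new -> 26 infected
Step 8: +0 new -> 26 infected

Answer: 8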